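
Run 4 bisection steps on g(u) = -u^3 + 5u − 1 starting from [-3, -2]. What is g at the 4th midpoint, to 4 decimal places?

m = -2.5, g(m) = 2.125 (+); new bracket [-2.5, -2]
m = -2.25, g(m) = -0.859375 (−); new bracket [-2.5, -2.25]
m = -2.375, g(m) = 0.521484 (+); new bracket [-2.375, -2.25]
m = -2.3125, g(m) = -0.196 (−); new bracket [-2.375, -2.3125]

-0.1960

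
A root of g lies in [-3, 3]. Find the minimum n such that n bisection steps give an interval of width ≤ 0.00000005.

Width after n steps is 6/2^n. Need 2^n ≥ 6/0.00000005 = 120000000.
2^26 = 67108864 < 120000000 ≤ 2^27 = 134217728, so n = 27.

27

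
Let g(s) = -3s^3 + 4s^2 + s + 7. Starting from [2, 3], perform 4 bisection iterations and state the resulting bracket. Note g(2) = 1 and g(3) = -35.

[2, 2.0625]

midpoint 2.5: g = -12.375 < 0 → [2, 2.5]
midpoint 2.25: g = -4.671875 < 0 → [2, 2.25]
midpoint 2.125: g = -1.599609 < 0 → [2, 2.125]
midpoint 2.0625: g = -0.2429 < 0 → [2, 2.0625]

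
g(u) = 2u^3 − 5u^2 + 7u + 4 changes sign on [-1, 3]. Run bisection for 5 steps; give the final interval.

[-0.5, -0.375]

m = 1, g(m) = 8 (+); new bracket [-1, 1]
m = 0, g(m) = 4 (+); new bracket [-1, 0]
m = -0.5, g(m) = -1 (−); new bracket [-0.5, 0]
m = -0.25, g(m) = 1.9062 (+); new bracket [-0.5, -0.25]
m = -0.375, g(m) = 0.5664 (+); new bracket [-0.5, -0.375]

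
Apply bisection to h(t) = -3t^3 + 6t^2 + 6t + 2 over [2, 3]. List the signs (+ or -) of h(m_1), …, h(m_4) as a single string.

midpoint 2.5: h = 7.625 > 0 → [2.5, 3]
midpoint 2.75: h = 1.484375 > 0 → [2.75, 3]
midpoint 2.875: h = -2.447266 < 0 → [2.75, 2.875]
midpoint 2.8125: h = -0.406 < 0 → [2.75, 2.8125]

++--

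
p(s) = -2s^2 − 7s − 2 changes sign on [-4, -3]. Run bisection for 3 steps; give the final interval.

[-3.25, -3.125]

s = -3.5 gives p = -2, negative; keep [-3.5, -3]
s = -3.25 gives p = -0.375, negative; keep [-3.25, -3]
s = -3.125 gives p = 0.34375, positive; keep [-3.25, -3.125]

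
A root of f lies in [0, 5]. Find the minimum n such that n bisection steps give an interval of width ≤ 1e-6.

Width after n steps is 5/2^n. Need 2^n ≥ 5/1e-6 = 5000000.
2^22 = 4194304 < 5000000 ≤ 2^23 = 8388608, so n = 23.

23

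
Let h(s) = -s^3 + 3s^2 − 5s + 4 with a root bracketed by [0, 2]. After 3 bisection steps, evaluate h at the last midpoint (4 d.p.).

0.4844

s = 1 gives h = 1, positive; keep [1, 2]
s = 1.5 gives h = -0.125, negative; keep [1, 1.5]
s = 1.25 gives h = 0.484375, positive; keep [1.25, 1.5]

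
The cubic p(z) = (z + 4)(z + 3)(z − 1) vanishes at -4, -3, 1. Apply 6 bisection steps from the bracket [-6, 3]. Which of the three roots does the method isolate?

m = -1.5, p(m) = -9.375 (−); new bracket [-1.5, 3]
m = 0.75, p(m) = -4.453125 (−); new bracket [0.75, 3]
m = 1.875, p(m) = 25.060547 (+); new bracket [0.75, 1.875]
m = 1.3125, p(m) = 7.1594 (+); new bracket [0.75, 1.3125]
m = 1.03125, p(m) = 0.6338 (+); new bracket [0.75, 1.03125]
m = 0.890625, p(m) = -2.0811 (−); new bracket [0.890625, 1.03125]

1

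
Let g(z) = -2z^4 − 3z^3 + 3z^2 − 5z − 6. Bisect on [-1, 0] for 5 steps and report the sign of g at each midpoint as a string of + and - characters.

g(-0.5) = -2.5 < 0, so the root lies in [-1, -0.5]
g(-0.75) = 0.070312 > 0, so the root lies in [-0.75, -0.5]
g(-0.625) = -1.275879 < 0, so the root lies in [-0.75, -0.625]
g(-0.6875) = -0.6165 < 0, so the root lies in [-0.75, -0.6875]
g(-0.71875) = -0.2763 < 0, so the root lies in [-0.75, -0.71875]

-+---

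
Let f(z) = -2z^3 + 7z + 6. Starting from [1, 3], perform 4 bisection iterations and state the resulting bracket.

[2.125, 2.25]

z = 2 gives f = 4, positive; keep [2, 3]
z = 2.5 gives f = -7.75, negative; keep [2, 2.5]
z = 2.25 gives f = -1.03125, negative; keep [2, 2.25]
z = 2.125 gives f = 1.6836, positive; keep [2.125, 2.25]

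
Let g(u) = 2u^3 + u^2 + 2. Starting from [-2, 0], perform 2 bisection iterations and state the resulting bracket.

midpoint -1: g = 1 > 0 → [-2, -1]
midpoint -1.5: g = -2.5 < 0 → [-1.5, -1]

[-1.5, -1]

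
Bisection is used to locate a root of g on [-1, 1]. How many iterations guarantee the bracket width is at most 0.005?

9

Width after n steps is 2/2^n. Need 2^n ≥ 2/0.005 = 400.
2^8 = 256 < 400 ≤ 2^9 = 512, so n = 9.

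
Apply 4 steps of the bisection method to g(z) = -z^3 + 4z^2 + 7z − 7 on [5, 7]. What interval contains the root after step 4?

g(6) = -37 < 0, so the root lies in [5, 6]
g(5.5) = -13.875 < 0, so the root lies in [5, 5.5]
g(5.25) = -4.703125 < 0, so the root lies in [5, 5.25]
g(5.125) = -0.6738 < 0, so the root lies in [5, 5.125]

[5, 5.125]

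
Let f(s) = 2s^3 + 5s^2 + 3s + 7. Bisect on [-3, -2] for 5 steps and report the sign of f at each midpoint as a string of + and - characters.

-+++-

s = -2.5 gives f = -0.5, negative; keep [-2.5, -2]
s = -2.25 gives f = 2.78125, positive; keep [-2.5, -2.25]
s = -2.375 gives f = 1.285156, positive; keep [-2.5, -2.375]
s = -2.4375 gives f = 0.4302, positive; keep [-2.5, -2.4375]
s = -2.46875 gives f = -0.0253, negative; keep [-2.46875, -2.4375]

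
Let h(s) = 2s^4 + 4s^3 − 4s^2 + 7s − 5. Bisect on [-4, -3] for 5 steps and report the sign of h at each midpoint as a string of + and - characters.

m = -3.5, h(m) = 50.125 (+); new bracket [-3.5, -3]
m = -3.25, h(m) = 15.820312 (+); new bracket [-3.25, -3]
m = -3.125, h(m) = 2.727051 (+); new bracket [-3.125, -3]
m = -3.0625, h(m) = -2.917 (−); new bracket [-3.125, -3.0625]
m = -3.09375, h(m) = -0.167 (−); new bracket [-3.125, -3.09375]

+++--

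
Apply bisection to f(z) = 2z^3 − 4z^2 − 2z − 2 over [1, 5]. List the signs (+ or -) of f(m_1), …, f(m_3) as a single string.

+--

z = 3 gives f = 10, positive; keep [1, 3]
z = 2 gives f = -6, negative; keep [2, 3]
z = 2.5 gives f = -0.75, negative; keep [2.5, 3]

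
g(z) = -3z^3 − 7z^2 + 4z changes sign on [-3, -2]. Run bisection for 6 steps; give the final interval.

[-2.8125, -2.796875]

m = -2.5, g(m) = -6.875 (−); new bracket [-3, -2.5]
m = -2.75, g(m) = -1.546875 (−); new bracket [-3, -2.75]
m = -2.875, g(m) = 1.931641 (+); new bracket [-2.875, -2.75]
m = -2.8125, g(m) = 0.1208 (+); new bracket [-2.8125, -2.75]
m = -2.78125, g(m) = -0.7306 (−); new bracket [-2.8125, -2.78125]
m = -2.796875, g(m) = -0.3093 (−); new bracket [-2.8125, -2.796875]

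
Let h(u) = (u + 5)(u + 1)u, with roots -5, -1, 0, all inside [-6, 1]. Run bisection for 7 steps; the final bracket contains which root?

-5

m = -2.5, h(m) = 9.375 (+); new bracket [-6, -2.5]
m = -4.25, h(m) = 10.359375 (+); new bracket [-6, -4.25]
m = -5.125, h(m) = -2.642578 (−); new bracket [-5.125, -4.25]
m = -4.6875, h(m) = 5.4016 (+); new bracket [-5.125, -4.6875]
m = -4.90625, h(m) = 1.7967 (+); new bracket [-5.125, -4.90625]
m = -5.015625, h(m) = -0.3147 (−); new bracket [-5.015625, -4.90625]
m = -4.9609375, h(m) = 0.7676 (+); new bracket [-5.015625, -4.9609375]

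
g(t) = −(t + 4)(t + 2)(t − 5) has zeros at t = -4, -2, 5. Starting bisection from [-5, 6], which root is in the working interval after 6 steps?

5

t = 0.5 gives g = 50.625, positive; keep [0.5, 6]
t = 3.25 gives g = 66.609375, positive; keep [3.25, 6]
t = 4.625 gives g = 21.427734, positive; keep [4.625, 6]
t = 5.3125 gives g = -21.2805, negative; keep [4.625, 5.3125]
t = 4.96875 gives g = 1.9532, positive; keep [4.96875, 5.3125]
t = 5.140625 gives g = -9.1786, negative; keep [4.96875, 5.140625]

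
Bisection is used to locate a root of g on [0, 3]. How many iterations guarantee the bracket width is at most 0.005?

Width after n steps is 3/2^n. Need 2^n ≥ 3/0.005 = 600.
2^9 = 512 < 600 ≤ 2^10 = 1024, so n = 10.

10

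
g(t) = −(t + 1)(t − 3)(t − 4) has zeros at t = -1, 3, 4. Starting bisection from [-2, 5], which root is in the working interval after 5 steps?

t = 1.5 gives g = -9.375, negative; keep [-2, 1.5]
t = -0.25 gives g = -10.359375, negative; keep [-2, -0.25]
t = -1.125 gives g = 2.642578, positive; keep [-1.125, -0.25]
t = -0.6875 gives g = -5.4016, negative; keep [-1.125, -0.6875]
t = -0.90625 gives g = -1.7967, negative; keep [-1.125, -0.90625]

-1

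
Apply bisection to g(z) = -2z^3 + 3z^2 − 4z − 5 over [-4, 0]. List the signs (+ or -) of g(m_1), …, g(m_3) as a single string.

++-

g(-2) = 31 > 0, so the root lies in [-2, 0]
g(-1) = 4 > 0, so the root lies in [-1, 0]
g(-0.5) = -2 < 0, so the root lies in [-1, -0.5]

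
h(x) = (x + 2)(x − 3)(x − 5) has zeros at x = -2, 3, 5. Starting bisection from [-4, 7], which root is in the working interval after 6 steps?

-2

m = 1.5, h(m) = 18.375 (+); new bracket [-4, 1.5]
m = -1.25, h(m) = 19.921875 (+); new bracket [-4, -1.25]
m = -2.625, h(m) = -26.806641 (−); new bracket [-2.625, -1.25]
m = -1.9375, h(m) = 2.1409 (+); new bracket [-2.625, -1.9375]
m = -2.28125, h(m) = -10.8152 (−); new bracket [-2.28125, -1.9375]
m = -2.109375, h(m) = -3.973 (−); new bracket [-2.109375, -1.9375]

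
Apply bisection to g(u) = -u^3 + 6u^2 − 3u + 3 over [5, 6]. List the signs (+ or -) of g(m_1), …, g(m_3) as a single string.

midpoint 5.5: g = 1.625 > 0 → [5.5, 6]
midpoint 5.75: g = -5.984375 < 0 → [5.5, 5.75]
midpoint 5.625: g = -2.009766 < 0 → [5.5, 5.625]

+--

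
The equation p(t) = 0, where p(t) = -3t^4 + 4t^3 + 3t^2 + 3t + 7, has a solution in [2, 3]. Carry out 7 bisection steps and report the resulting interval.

[2.203125, 2.2109375]

p(2.5) = -21.4375 < 0, so the root lies in [2, 2.5]
p(2.25) = -2.386719 < 0, so the root lies in [2, 2.25]
p(2.125) = 4.13208 > 0, so the root lies in [2.125, 2.25]
p(2.1875) = 1.0949 > 0, so the root lies in [2.1875, 2.25]
p(2.21875) = -0.5883 < 0, so the root lies in [2.1875, 2.21875]
p(2.203125) = 0.2675 > 0, so the root lies in [2.203125, 2.21875]
p(2.2109375) = -0.1568 < 0, so the root lies in [2.203125, 2.2109375]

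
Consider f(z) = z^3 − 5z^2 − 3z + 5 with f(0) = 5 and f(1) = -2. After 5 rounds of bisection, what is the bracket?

z = 0.5 gives f = 2.375, positive; keep [0.5, 1]
z = 0.75 gives f = 0.359375, positive; keep [0.75, 1]
z = 0.875 gives f = -0.783203, negative; keep [0.75, 0.875]
z = 0.8125 gives f = -0.2019, negative; keep [0.75, 0.8125]
z = 0.78125 gives f = 0.0813, positive; keep [0.78125, 0.8125]

[0.78125, 0.8125]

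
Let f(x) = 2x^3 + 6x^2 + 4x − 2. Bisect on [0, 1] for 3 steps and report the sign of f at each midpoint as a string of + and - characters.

+-+

midpoint 0.5: f = 1.75 > 0 → [0, 0.5]
midpoint 0.25: f = -0.59375 < 0 → [0.25, 0.5]
midpoint 0.375: f = 0.449219 > 0 → [0.25, 0.375]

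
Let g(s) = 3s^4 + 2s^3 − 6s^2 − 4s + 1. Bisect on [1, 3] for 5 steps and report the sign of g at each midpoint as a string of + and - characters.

++-+-

g(2) = 33 > 0, so the root lies in [1, 2]
g(1.5) = 3.4375 > 0, so the root lies in [1, 1.5]
g(1.25) = -2.144531 < 0, so the root lies in [1.25, 1.5]
g(1.375) = 0.0789 > 0, so the root lies in [1.25, 1.375]
g(1.3125) = -1.1613 < 0, so the root lies in [1.3125, 1.375]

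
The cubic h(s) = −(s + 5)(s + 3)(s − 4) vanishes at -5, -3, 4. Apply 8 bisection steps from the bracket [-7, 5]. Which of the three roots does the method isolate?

m = -1, h(m) = 40 (+); new bracket [-1, 5]
m = 2, h(m) = 70 (+); new bracket [2, 5]
m = 3.5, h(m) = 27.625 (+); new bracket [3.5, 5]
m = 4.25, h(m) = -16.7656 (−); new bracket [3.5, 4.25]
m = 3.875, h(m) = 7.627 (+); new bracket [3.875, 4.25]
m = 4.0625, h(m) = -4.0002 (−); new bracket [3.875, 4.0625]
m = 3.96875, h(m) = 1.9532 (+); new bracket [3.96875, 4.0625]
m = 4.015625, h(m) = -0.9883 (−); new bracket [3.96875, 4.015625]

4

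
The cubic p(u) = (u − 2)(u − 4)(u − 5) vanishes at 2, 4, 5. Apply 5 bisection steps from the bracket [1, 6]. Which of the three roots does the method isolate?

2

p(3.5) = 1.125 > 0, so the root lies in [1, 3.5]
p(2.25) = 1.203125 > 0, so the root lies in [1, 2.25]
p(1.625) = -3.005859 < 0, so the root lies in [1.625, 2.25]
p(1.9375) = -0.3948 < 0, so the root lies in [1.9375, 2.25]
p(2.09375) = 0.5194 > 0, so the root lies in [1.9375, 2.09375]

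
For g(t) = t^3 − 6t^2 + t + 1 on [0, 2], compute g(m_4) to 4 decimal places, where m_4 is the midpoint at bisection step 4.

-0.4746

t = 1 gives g = -3, negative; keep [0, 1]
t = 0.5 gives g = 0.125, positive; keep [0.5, 1]
t = 0.75 gives g = -1.203125, negative; keep [0.5, 0.75]
t = 0.625 gives g = -0.4746, negative; keep [0.5, 0.625]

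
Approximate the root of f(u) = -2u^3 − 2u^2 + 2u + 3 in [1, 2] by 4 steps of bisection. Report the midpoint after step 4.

1.0625

u = 1.5 gives f = -5.25, negative; keep [1, 1.5]
u = 1.25 gives f = -1.53125, negative; keep [1, 1.25]
u = 1.125 gives f = -0.128906, negative; keep [1, 1.125]
u = 1.0625 gives f = 0.4683, positive; keep [1.0625, 1.125]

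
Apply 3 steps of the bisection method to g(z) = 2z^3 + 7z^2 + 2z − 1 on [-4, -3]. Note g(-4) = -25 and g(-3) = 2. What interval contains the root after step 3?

g(-3.5) = -8 < 0, so the root lies in [-3.5, -3]
g(-3.25) = -2.21875 < 0, so the root lies in [-3.25, -3]
g(-3.125) = 0.074219 > 0, so the root lies in [-3.25, -3.125]

[-3.25, -3.125]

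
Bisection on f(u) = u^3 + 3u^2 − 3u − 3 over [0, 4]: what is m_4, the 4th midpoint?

f(2) = 11 > 0, so the root lies in [0, 2]
f(1) = -2 < 0, so the root lies in [1, 2]
f(1.5) = 2.625 > 0, so the root lies in [1, 1.5]
f(1.25) = -0.1094 < 0, so the root lies in [1.25, 1.5]

1.25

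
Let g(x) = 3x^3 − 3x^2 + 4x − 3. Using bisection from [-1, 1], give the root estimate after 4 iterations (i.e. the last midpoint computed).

0.875

midpoint 0: g = -3 < 0 → [0, 1]
midpoint 0.5: g = -1.375 < 0 → [0.5, 1]
midpoint 0.75: g = -0.421875 < 0 → [0.75, 1]
midpoint 0.875: g = 0.2129 > 0 → [0.75, 0.875]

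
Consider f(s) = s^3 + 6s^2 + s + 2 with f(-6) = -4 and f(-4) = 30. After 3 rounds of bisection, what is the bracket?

f(-5) = 22 > 0, so the root lies in [-6, -5]
f(-5.5) = 11.625 > 0, so the root lies in [-6, -5.5]
f(-5.75) = 4.515625 > 0, so the root lies in [-6, -5.75]

[-6, -5.75]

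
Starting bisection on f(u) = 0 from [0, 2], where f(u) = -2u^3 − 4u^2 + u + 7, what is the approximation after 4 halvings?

1.125

f(1) = 2 > 0, so the root lies in [1, 2]
f(1.5) = -7.25 < 0, so the root lies in [1, 1.5]
f(1.25) = -1.90625 < 0, so the root lies in [1, 1.25]
f(1.125) = 0.2148 > 0, so the root lies in [1.125, 1.25]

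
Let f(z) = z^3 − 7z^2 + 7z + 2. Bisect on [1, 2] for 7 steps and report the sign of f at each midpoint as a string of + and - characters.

f(1.5) = 0.125 > 0, so the root lies in [1.5, 2]
f(1.75) = -1.828125 < 0, so the root lies in [1.5, 1.75]
f(1.625) = -0.818359 < 0, so the root lies in [1.5, 1.625]
f(1.5625) = -0.3376 < 0, so the root lies in [1.5, 1.5625]
f(1.53125) = -0.104 < 0, so the root lies in [1.5, 1.53125]
f(1.515625) = 0.0111 > 0, so the root lies in [1.515625, 1.53125]
f(1.5234375) = -0.0463 < 0, so the root lies in [1.515625, 1.5234375]

+----+-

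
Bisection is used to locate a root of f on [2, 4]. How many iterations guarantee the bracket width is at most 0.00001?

18

Width after n steps is 2/2^n. Need 2^n ≥ 2/0.00001 = 200000.
2^17 = 131072 < 200000 ≤ 2^18 = 262144, so n = 18.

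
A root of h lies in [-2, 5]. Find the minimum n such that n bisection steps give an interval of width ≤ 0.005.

11

Width after n steps is 7/2^n. Need 2^n ≥ 7/0.005 = 1400.
2^10 = 1024 < 1400 ≤ 2^11 = 2048, so n = 11.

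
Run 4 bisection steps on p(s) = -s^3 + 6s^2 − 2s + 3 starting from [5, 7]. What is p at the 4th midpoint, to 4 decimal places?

m = 6, p(m) = -9 (−); new bracket [5, 6]
m = 5.5, p(m) = 7.125 (+); new bracket [5.5, 6]
m = 5.75, p(m) = -0.234375 (−); new bracket [5.5, 5.75]
m = 5.625, p(m) = 3.6152 (+); new bracket [5.625, 5.75]

3.6152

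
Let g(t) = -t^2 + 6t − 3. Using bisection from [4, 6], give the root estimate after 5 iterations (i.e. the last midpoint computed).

5.4375

m = 5, g(m) = 2 (+); new bracket [5, 6]
m = 5.5, g(m) = -0.25 (−); new bracket [5, 5.5]
m = 5.25, g(m) = 0.9375 (+); new bracket [5.25, 5.5]
m = 5.375, g(m) = 0.3594 (+); new bracket [5.375, 5.5]
m = 5.4375, g(m) = 0.0586 (+); new bracket [5.4375, 5.5]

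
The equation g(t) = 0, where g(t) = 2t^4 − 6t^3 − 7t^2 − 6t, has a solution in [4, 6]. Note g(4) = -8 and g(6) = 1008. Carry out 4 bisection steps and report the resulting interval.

[4, 4.125]

m = 5, g(m) = 295 (+); new bracket [4, 5]
m = 4.5, g(m) = 104.625 (+); new bracket [4, 4.5]
m = 4.25, g(m) = 39.976562 (+); new bracket [4, 4.25]
m = 4.125, g(m) = 14.0669 (+); new bracket [4, 4.125]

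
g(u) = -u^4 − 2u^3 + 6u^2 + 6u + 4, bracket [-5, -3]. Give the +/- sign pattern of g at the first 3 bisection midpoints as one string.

m = -4, g(m) = -52 (−); new bracket [-4, -3]
m = -3.5, g(m) = -7.8125 (−); new bracket [-3.5, -3]
m = -3.25, g(m) = 4.964844 (+); new bracket [-3.5, -3.25]

--+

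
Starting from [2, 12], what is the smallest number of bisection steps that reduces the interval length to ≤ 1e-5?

20

Width after n steps is 10/2^n. Need 2^n ≥ 10/1e-5 = 1000000.
2^19 = 524288 < 1000000 ≤ 2^20 = 1048576, so n = 20.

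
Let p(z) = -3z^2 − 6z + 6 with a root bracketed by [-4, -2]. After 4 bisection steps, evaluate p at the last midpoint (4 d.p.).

midpoint -3: p = -3 < 0 → [-3, -2]
midpoint -2.5: p = 2.25 > 0 → [-3, -2.5]
midpoint -2.75: p = -0.1875 < 0 → [-2.75, -2.5]
midpoint -2.625: p = 1.0781 > 0 → [-2.75, -2.625]

1.0781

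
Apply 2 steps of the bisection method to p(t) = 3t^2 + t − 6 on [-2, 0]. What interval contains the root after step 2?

p(-1) = -4 < 0, so the root lies in [-2, -1]
p(-1.5) = -0.75 < 0, so the root lies in [-2, -1.5]

[-2, -1.5]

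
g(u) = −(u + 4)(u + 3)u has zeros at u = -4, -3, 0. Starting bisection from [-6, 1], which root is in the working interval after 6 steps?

u = -2.5 gives g = 1.875, positive; keep [-2.5, 1]
u = -0.75 gives g = 5.484375, positive; keep [-0.75, 1]
u = 0.125 gives g = -1.611328, negative; keep [-0.75, 0.125]
u = -0.3125 gives g = 3.0969, positive; keep [-0.3125, 0.125]
u = -0.09375 gives g = 1.0643, positive; keep [-0.09375, 0.125]
u = 0.015625 gives g = -0.1892, negative; keep [-0.09375, 0.015625]

0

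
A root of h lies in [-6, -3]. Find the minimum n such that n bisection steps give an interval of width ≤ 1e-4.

Width after n steps is 3/2^n. Need 2^n ≥ 3/1e-4 = 30000.
2^14 = 16384 < 30000 ≤ 2^15 = 32768, so n = 15.

15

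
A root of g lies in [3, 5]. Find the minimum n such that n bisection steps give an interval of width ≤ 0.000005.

Width after n steps is 2/2^n. Need 2^n ≥ 2/0.000005 = 400000.
2^18 = 262144 < 400000 ≤ 2^19 = 524288, so n = 19.

19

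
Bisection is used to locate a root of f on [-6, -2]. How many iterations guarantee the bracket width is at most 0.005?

10

Width after n steps is 4/2^n. Need 2^n ≥ 4/0.005 = 800.
2^9 = 512 < 800 ≤ 2^10 = 1024, so n = 10.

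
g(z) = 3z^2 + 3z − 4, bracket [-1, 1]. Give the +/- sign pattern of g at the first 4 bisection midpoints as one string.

z = 0 gives g = -4, negative; keep [0, 1]
z = 0.5 gives g = -1.75, negative; keep [0.5, 1]
z = 0.75 gives g = -0.0625, negative; keep [0.75, 1]
z = 0.875 gives g = 0.9219, positive; keep [0.75, 0.875]

---+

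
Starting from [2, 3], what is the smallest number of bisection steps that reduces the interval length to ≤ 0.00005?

Width after n steps is 1/2^n. Need 2^n ≥ 1/0.00005 = 20000.
2^14 = 16384 < 20000 ≤ 2^15 = 32768, so n = 15.

15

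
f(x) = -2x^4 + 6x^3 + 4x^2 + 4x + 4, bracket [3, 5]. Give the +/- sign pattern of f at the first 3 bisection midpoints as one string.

-+-

midpoint 4: f = -44 < 0 → [3, 4]
midpoint 3.5: f = 24.125 > 0 → [3.5, 4]
midpoint 3.75: f = -3.851562 < 0 → [3.5, 3.75]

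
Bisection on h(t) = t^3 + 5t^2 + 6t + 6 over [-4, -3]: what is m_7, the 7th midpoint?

-3.8515625

t = -3.5 gives h = 3.375, positive; keep [-4, -3.5]
t = -3.75 gives h = 1.078125, positive; keep [-4, -3.75]
t = -3.875 gives h = -0.357422, negative; keep [-3.875, -3.75]
t = -3.8125 gives h = 0.3855, positive; keep [-3.875, -3.8125]
t = -3.84375 gives h = 0.0204, positive; keep [-3.875, -3.84375]
t = -3.859375 gives h = -0.1669, negative; keep [-3.859375, -3.84375]
t = -3.8515625 gives h = -0.0728, negative; keep [-3.8515625, -3.84375]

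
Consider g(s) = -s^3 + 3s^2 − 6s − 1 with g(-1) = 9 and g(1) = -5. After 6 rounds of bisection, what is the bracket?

[-0.15625, -0.125]

s = 0 gives g = -1, negative; keep [-1, 0]
s = -0.5 gives g = 2.875, positive; keep [-0.5, 0]
s = -0.25 gives g = 0.703125, positive; keep [-0.25, 0]
s = -0.125 gives g = -0.2012, negative; keep [-0.25, -0.125]
s = -0.1875 gives g = 0.2371, positive; keep [-0.1875, -0.125]
s = -0.15625 gives g = 0.0146, positive; keep [-0.15625, -0.125]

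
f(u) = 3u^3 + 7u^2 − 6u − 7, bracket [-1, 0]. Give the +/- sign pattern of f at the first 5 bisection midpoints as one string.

-+---

f(-0.5) = -2.625 < 0, so the root lies in [-1, -0.5]
f(-0.75) = 0.171875 > 0, so the root lies in [-0.75, -0.5]
f(-0.625) = -1.248047 < 0, so the root lies in [-0.75, -0.625]
f(-0.6875) = -0.5413 < 0, so the root lies in [-0.75, -0.6875]
f(-0.71875) = -0.1852 < 0, so the root lies in [-0.75, -0.71875]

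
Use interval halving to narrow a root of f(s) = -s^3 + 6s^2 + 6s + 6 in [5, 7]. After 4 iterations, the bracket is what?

s = 6 gives f = 42, positive; keep [6, 7]
s = 6.5 gives f = 23.875, positive; keep [6.5, 7]
s = 6.75 gives f = 12.328125, positive; keep [6.75, 7]
s = 6.875 gives f = 5.8926, positive; keep [6.875, 7]

[6.875, 7]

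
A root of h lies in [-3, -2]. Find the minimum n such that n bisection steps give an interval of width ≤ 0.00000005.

25

Width after n steps is 1/2^n. Need 2^n ≥ 1/0.00000005 = 20000000.
2^24 = 16777216 < 20000000 ≤ 2^25 = 33554432, so n = 25.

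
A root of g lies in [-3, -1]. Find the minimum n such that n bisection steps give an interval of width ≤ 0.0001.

15

Width after n steps is 2/2^n. Need 2^n ≥ 2/0.0001 = 20000.
2^14 = 16384 < 20000 ≤ 2^15 = 32768, so n = 15.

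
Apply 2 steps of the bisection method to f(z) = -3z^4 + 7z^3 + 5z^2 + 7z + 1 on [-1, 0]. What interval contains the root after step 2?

m = -0.5, f(m) = -2.3125 (−); new bracket [-0.5, 0]
m = -0.25, f(m) = -0.558594 (−); new bracket [-0.25, 0]

[-0.25, 0]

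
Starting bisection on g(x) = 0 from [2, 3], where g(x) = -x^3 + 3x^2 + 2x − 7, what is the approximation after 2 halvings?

g(2.5) = 1.125 > 0, so the root lies in [2.5, 3]
g(2.75) = 0.390625 > 0, so the root lies in [2.75, 3]

2.75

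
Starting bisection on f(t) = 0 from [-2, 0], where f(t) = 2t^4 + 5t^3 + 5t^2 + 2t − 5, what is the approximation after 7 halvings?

-1.828125

t = -1 gives f = -5, negative; keep [-2, -1]
t = -1.5 gives f = -3.5, negative; keep [-2, -1.5]
t = -1.75 gives f = -1.226562, negative; keep [-2, -1.75]
t = -1.875 gives f = 0.5884, positive; keep [-1.875, -1.75]
t = -1.8125 gives f = -0.3864, negative; keep [-1.875, -1.8125]
t = -1.84375 gives f = 0.0833, positive; keep [-1.84375, -1.8125]
t = -1.828125 gives f = -0.1559, negative; keep [-1.84375, -1.828125]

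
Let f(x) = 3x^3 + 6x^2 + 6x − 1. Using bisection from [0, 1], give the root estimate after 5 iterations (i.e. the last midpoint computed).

0.15625

m = 0.5, f(m) = 3.875 (+); new bracket [0, 0.5]
m = 0.25, f(m) = 0.921875 (+); new bracket [0, 0.25]
m = 0.125, f(m) = -0.150391 (−); new bracket [0.125, 0.25]
m = 0.1875, f(m) = 0.3557 (+); new bracket [0.125, 0.1875]
m = 0.15625, f(m) = 0.0954 (+); new bracket [0.125, 0.15625]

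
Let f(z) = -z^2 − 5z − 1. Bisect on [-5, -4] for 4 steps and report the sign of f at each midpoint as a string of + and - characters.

midpoint -4.5: f = 1.25 > 0 → [-5, -4.5]
midpoint -4.75: f = 0.1875 > 0 → [-5, -4.75]
midpoint -4.875: f = -0.390625 < 0 → [-4.875, -4.75]
midpoint -4.8125: f = -0.0977 < 0 → [-4.8125, -4.75]

++--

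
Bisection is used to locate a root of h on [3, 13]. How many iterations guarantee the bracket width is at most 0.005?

11

Width after n steps is 10/2^n. Need 2^n ≥ 10/0.005 = 2000.
2^10 = 1024 < 2000 ≤ 2^11 = 2048, so n = 11.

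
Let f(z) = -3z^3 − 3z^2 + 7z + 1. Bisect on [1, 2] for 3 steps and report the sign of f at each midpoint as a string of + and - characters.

--+

midpoint 1.5: f = -5.375 < 0 → [1, 1.5]
midpoint 1.25: f = -0.796875 < 0 → [1, 1.25]
midpoint 1.125: f = 0.806641 > 0 → [1.125, 1.25]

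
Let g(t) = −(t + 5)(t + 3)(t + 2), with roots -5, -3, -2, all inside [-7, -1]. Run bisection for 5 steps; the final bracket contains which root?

-5

t = -4 gives g = -2, negative; keep [-7, -4]
t = -5.5 gives g = 4.375, positive; keep [-5.5, -4]
t = -4.75 gives g = -1.203125, negative; keep [-5.5, -4.75]
t = -5.125 gives g = 0.8301, positive; keep [-5.125, -4.75]
t = -4.9375 gives g = -0.3557, negative; keep [-5.125, -4.9375]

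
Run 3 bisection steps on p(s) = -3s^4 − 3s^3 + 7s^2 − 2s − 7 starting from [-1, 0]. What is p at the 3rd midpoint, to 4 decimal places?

m = -0.5, p(m) = -4.0625 (−); new bracket [-1, -0.5]
m = -0.75, p(m) = -1.246094 (−); new bracket [-1, -0.75]
m = -0.875, p(m) = 0.360596 (+); new bracket [-0.875, -0.75]

0.3606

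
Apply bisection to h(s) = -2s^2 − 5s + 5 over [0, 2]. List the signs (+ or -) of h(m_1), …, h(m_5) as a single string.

-++--

m = 1, h(m) = -2 (−); new bracket [0, 1]
m = 0.5, h(m) = 2 (+); new bracket [0.5, 1]
m = 0.75, h(m) = 0.125 (+); new bracket [0.75, 1]
m = 0.875, h(m) = -0.9062 (−); new bracket [0.75, 0.875]
m = 0.8125, h(m) = -0.3828 (−); new bracket [0.75, 0.8125]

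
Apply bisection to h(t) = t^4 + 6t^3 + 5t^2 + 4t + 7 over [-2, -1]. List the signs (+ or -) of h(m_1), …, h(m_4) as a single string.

m = -1.5, h(m) = -2.9375 (−); new bracket [-1.5, -1]
m = -1.25, h(m) = 0.535156 (+); new bracket [-1.5, -1.25]
m = -1.375, h(m) = -1.070068 (−); new bracket [-1.375, -1.25]
m = -1.3125, h(m) = -0.2351 (−); new bracket [-1.3125, -1.25]

-+--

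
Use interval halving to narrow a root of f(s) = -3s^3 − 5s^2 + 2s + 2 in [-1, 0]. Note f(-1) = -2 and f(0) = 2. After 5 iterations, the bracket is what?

midpoint -0.5: f = 0.125 > 0 → [-1, -0.5]
midpoint -0.75: f = -1.046875 < 0 → [-0.75, -0.5]
midpoint -0.625: f = -0.470703 < 0 → [-0.625, -0.5]
midpoint -0.5625: f = -0.1731 < 0 → [-0.5625, -0.5]
midpoint -0.53125: f = -0.0238 < 0 → [-0.53125, -0.5]

[-0.53125, -0.5]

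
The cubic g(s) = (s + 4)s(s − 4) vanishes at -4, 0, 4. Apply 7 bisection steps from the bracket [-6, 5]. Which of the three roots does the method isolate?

m = -0.5, g(m) = 7.875 (+); new bracket [-6, -0.5]
m = -3.25, g(m) = 17.671875 (+); new bracket [-6, -3.25]
m = -4.625, g(m) = -24.931641 (−); new bracket [-4.625, -3.25]
m = -3.9375, g(m) = 1.9534 (+); new bracket [-4.625, -3.9375]
m = -4.28125, g(m) = -9.9715 (−); new bracket [-4.28125, -3.9375]
m = -4.109375, g(m) = -3.6449 (−); new bracket [-4.109375, -3.9375]
m = -4.0234375, g(m) = -0.7566 (−); new bracket [-4.0234375, -3.9375]

-4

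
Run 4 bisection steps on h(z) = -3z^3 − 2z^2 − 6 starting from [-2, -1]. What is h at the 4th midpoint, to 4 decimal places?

z = -1.5 gives h = -0.375, negative; keep [-2, -1.5]
z = -1.75 gives h = 3.953125, positive; keep [-1.75, -1.5]
z = -1.625 gives h = 1.591797, positive; keep [-1.625, -1.5]
z = -1.5625 gives h = 0.5613, positive; keep [-1.5625, -1.5]

0.5613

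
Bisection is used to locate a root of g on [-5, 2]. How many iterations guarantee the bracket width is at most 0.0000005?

24

Width after n steps is 7/2^n. Need 2^n ≥ 7/0.0000005 = 14000000.
2^23 = 8388608 < 14000000 ≤ 2^24 = 16777216, so n = 24.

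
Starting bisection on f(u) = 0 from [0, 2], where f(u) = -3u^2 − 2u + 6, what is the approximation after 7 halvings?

1.109375

f(1) = 1 > 0, so the root lies in [1, 2]
f(1.5) = -3.75 < 0, so the root lies in [1, 1.5]
f(1.25) = -1.1875 < 0, so the root lies in [1, 1.25]
f(1.125) = -0.0469 < 0, so the root lies in [1, 1.125]
f(1.0625) = 0.4883 > 0, so the root lies in [1.0625, 1.125]
f(1.09375) = 0.2236 > 0, so the root lies in [1.09375, 1.125]
f(1.109375) = 0.0891 > 0, so the root lies in [1.109375, 1.125]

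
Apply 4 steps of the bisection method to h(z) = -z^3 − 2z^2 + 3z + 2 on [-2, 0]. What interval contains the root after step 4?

z = -1 gives h = -2, negative; keep [-1, 0]
z = -0.5 gives h = 0.125, positive; keep [-1, -0.5]
z = -0.75 gives h = -0.953125, negative; keep [-0.75, -0.5]
z = -0.625 gives h = -0.4121, negative; keep [-0.625, -0.5]

[-0.625, -0.5]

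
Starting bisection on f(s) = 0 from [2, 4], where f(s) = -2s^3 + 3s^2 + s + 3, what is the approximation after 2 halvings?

2.5

m = 3, f(m) = -21 (−); new bracket [2, 3]
m = 2.5, f(m) = -7 (−); new bracket [2, 2.5]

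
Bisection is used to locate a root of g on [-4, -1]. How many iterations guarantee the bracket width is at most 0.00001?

19

Width after n steps is 3/2^n. Need 2^n ≥ 3/0.00001 = 300000.
2^18 = 262144 < 300000 ≤ 2^19 = 524288, so n = 19.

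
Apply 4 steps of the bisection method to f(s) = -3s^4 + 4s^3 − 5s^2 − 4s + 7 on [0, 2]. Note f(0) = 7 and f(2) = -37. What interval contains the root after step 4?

[0.875, 1]

m = 1, f(m) = -1 (−); new bracket [0, 1]
m = 0.5, f(m) = 4.0625 (+); new bracket [0.5, 1]
m = 0.75, f(m) = 1.925781 (+); new bracket [0.75, 1]
m = 0.875, f(m) = 0.593 (+); new bracket [0.875, 1]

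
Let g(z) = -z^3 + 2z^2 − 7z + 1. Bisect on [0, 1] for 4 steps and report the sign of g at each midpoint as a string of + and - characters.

--+-

m = 0.5, g(m) = -2.125 (−); new bracket [0, 0.5]
m = 0.25, g(m) = -0.640625 (−); new bracket [0, 0.25]
m = 0.125, g(m) = 0.154297 (+); new bracket [0.125, 0.25]
m = 0.1875, g(m) = -0.2488 (−); new bracket [0.125, 0.1875]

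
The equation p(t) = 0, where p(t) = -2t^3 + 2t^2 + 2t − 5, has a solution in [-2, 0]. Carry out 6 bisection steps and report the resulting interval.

[-1.3125, -1.28125]

m = -1, p(m) = -3 (−); new bracket [-2, -1]
m = -1.5, p(m) = 3.25 (+); new bracket [-1.5, -1]
m = -1.25, p(m) = -0.46875 (−); new bracket [-1.5, -1.25]
m = -1.375, p(m) = 1.2305 (+); new bracket [-1.375, -1.25]
m = -1.3125, p(m) = 0.3423 (+); new bracket [-1.3125, -1.25]
m = -1.28125, p(m) = -0.0727 (−); new bracket [-1.3125, -1.28125]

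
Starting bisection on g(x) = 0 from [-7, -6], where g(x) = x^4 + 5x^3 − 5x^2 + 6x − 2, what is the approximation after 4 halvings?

midpoint -6.5: g = 159.6875 > 0 → [-6.5, -6]
midpoint -6.25: g = 70.363281 > 0 → [-6.25, -6]
midpoint -6.125: g = 32.177979 > 0 → [-6.125, -6]
midpoint -6.0625: g = 14.6023 > 0 → [-6.0625, -6]

-6.0625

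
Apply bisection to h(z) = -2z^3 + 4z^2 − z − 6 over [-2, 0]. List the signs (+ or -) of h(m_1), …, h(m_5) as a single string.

+---+

z = -1 gives h = 1, positive; keep [-1, 0]
z = -0.5 gives h = -4.25, negative; keep [-1, -0.5]
z = -0.75 gives h = -2.15625, negative; keep [-1, -0.75]
z = -0.875 gives h = -0.7227, negative; keep [-1, -0.875]
z = -0.9375 gives h = 0.1011, positive; keep [-0.9375, -0.875]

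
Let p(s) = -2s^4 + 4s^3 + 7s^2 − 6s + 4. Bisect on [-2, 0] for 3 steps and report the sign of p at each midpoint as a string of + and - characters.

++-

m = -1, p(m) = 11 (+); new bracket [-2, -1]
m = -1.5, p(m) = 5.125 (+); new bracket [-2, -1.5]
m = -1.75, p(m) = -4.257812 (−); new bracket [-1.75, -1.5]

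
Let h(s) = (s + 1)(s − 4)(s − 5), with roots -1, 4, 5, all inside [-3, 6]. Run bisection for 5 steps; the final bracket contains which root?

h(1.5) = 21.875 > 0, so the root lies in [-3, 1.5]
h(-0.75) = 6.828125 > 0, so the root lies in [-3, -0.75]
h(-1.875) = -35.341797 < 0, so the root lies in [-1.875, -0.75]
h(-1.3125) = -10.4797 < 0, so the root lies in [-1.3125, -0.75]
h(-1.03125) = -0.9483 < 0, so the root lies in [-1.03125, -0.75]

-1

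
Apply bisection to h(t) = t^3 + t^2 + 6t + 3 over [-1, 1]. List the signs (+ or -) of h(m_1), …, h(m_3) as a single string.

midpoint 0: h = 3 > 0 → [-1, 0]
midpoint -0.5: h = 0.125 > 0 → [-1, -0.5]
midpoint -0.75: h = -1.359375 < 0 → [-0.75, -0.5]

++-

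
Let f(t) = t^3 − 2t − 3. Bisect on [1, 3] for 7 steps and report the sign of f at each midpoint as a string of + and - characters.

f(2) = 1 > 0, so the root lies in [1, 2]
f(1.5) = -2.625 < 0, so the root lies in [1.5, 2]
f(1.75) = -1.140625 < 0, so the root lies in [1.75, 2]
f(1.875) = -0.1582 < 0, so the root lies in [1.875, 2]
f(1.9375) = 0.3982 > 0, so the root lies in [1.875, 1.9375]
f(1.90625) = 0.1144 > 0, so the root lies in [1.875, 1.90625]
f(1.890625) = -0.0233 < 0, so the root lies in [1.890625, 1.90625]

+---++-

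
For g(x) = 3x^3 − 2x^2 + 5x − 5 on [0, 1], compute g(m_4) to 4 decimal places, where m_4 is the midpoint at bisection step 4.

g(0.5) = -2.625 < 0, so the root lies in [0.5, 1]
g(0.75) = -1.109375 < 0, so the root lies in [0.75, 1]
g(0.875) = -0.146484 < 0, so the root lies in [0.875, 1]
g(0.9375) = 0.4016 > 0, so the root lies in [0.875, 0.9375]

0.4016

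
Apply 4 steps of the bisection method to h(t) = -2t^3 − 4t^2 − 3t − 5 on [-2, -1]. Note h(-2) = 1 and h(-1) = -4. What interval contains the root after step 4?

t = -1.5 gives h = -2.75, negative; keep [-2, -1.5]
t = -1.75 gives h = -1.28125, negative; keep [-2, -1.75]
t = -1.875 gives h = -0.253906, negative; keep [-2, -1.875]
t = -1.9375 gives h = 0.3433, positive; keep [-1.9375, -1.875]

[-1.9375, -1.875]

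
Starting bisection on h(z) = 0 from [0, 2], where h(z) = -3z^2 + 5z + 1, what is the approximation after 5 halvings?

z = 1 gives h = 3, positive; keep [1, 2]
z = 1.5 gives h = 1.75, positive; keep [1.5, 2]
z = 1.75 gives h = 0.5625, positive; keep [1.75, 2]
z = 1.875 gives h = -0.1719, negative; keep [1.75, 1.875]
z = 1.8125 gives h = 0.207, positive; keep [1.8125, 1.875]

1.8125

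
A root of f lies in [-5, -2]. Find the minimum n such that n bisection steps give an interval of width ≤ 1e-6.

Width after n steps is 3/2^n. Need 2^n ≥ 3/1e-6 = 3000000.
2^21 = 2097152 < 3000000 ≤ 2^22 = 4194304, so n = 22.

22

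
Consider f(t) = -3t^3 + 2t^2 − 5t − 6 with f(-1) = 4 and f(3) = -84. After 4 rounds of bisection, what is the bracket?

m = 1, f(m) = -12 (−); new bracket [-1, 1]
m = 0, f(m) = -6 (−); new bracket [-1, 0]
m = -0.5, f(m) = -2.625 (−); new bracket [-1, -0.5]
m = -0.75, f(m) = 0.1406 (+); new bracket [-0.75, -0.5]

[-0.75, -0.5]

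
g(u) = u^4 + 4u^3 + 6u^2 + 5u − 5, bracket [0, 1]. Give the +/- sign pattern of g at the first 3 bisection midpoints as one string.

-++

g(0.5) = -0.4375 < 0, so the root lies in [0.5, 1]
g(0.75) = 4.128906 > 0, so the root lies in [0.5, 0.75]
g(0.625) = 1.5979 > 0, so the root lies in [0.5, 0.625]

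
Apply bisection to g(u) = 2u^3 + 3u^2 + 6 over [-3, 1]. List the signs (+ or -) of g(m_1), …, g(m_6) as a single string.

midpoint -1: g = 7 > 0 → [-3, -1]
midpoint -2: g = 2 > 0 → [-3, -2]
midpoint -2.5: g = -6.5 < 0 → [-2.5, -2]
midpoint -2.25: g = -1.5938 < 0 → [-2.25, -2]
midpoint -2.125: g = 0.3555 > 0 → [-2.25, -2.125]
midpoint -2.1875: g = -0.5796 < 0 → [-2.1875, -2.125]

++--+-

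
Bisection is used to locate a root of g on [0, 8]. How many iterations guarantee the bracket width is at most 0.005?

Width after n steps is 8/2^n. Need 2^n ≥ 8/0.005 = 1600.
2^10 = 1024 < 1600 ≤ 2^11 = 2048, so n = 11.

11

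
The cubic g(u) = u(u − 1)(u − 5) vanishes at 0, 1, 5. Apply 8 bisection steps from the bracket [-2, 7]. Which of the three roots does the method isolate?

midpoint 2.5: g = -9.375 < 0 → [2.5, 7]
midpoint 4.75: g = -4.453125 < 0 → [4.75, 7]
midpoint 5.875: g = 25.060547 > 0 → [4.75, 5.875]
midpoint 5.3125: g = 7.1594 > 0 → [4.75, 5.3125]
midpoint 5.03125: g = 0.6338 > 0 → [4.75, 5.03125]
midpoint 4.890625: g = -2.0811 < 0 → [4.890625, 5.03125]
midpoint 4.9609375: g = -0.7676 < 0 → [4.9609375, 5.03125]
midpoint 4.99609375: g = -0.078 < 0 → [4.99609375, 5.03125]

5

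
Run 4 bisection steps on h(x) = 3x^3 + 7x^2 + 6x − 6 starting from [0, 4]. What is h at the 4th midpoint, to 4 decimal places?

3.7031

h(2) = 58 > 0, so the root lies in [0, 2]
h(1) = 10 > 0, so the root lies in [0, 1]
h(0.5) = -0.875 < 0, so the root lies in [0.5, 1]
h(0.75) = 3.7031 > 0, so the root lies in [0.5, 0.75]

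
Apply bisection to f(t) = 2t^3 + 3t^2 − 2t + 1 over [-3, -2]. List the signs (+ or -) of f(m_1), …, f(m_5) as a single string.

midpoint -2.5: f = -6.5 < 0 → [-2.5, -2]
midpoint -2.25: f = -2.09375 < 0 → [-2.25, -2]
midpoint -2.125: f = -0.394531 < 0 → [-2.125, -2]
midpoint -2.0625: f = 0.3394 > 0 → [-2.125, -2.0625]
midpoint -2.09375: f = -0.0182 < 0 → [-2.09375, -2.0625]

---+-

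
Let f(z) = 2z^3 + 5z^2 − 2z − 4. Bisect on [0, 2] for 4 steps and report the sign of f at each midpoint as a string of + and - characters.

m = 1, f(m) = 1 (+); new bracket [0, 1]
m = 0.5, f(m) = -3.5 (−); new bracket [0.5, 1]
m = 0.75, f(m) = -1.84375 (−); new bracket [0.75, 1]
m = 0.875, f(m) = -0.582 (−); new bracket [0.875, 1]

+---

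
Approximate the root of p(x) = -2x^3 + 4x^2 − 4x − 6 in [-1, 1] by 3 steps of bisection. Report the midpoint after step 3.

p(0) = -6 < 0, so the root lies in [-1, 0]
p(-0.5) = -2.75 < 0, so the root lies in [-1, -0.5]
p(-0.75) = 0.09375 > 0, so the root lies in [-0.75, -0.5]

-0.75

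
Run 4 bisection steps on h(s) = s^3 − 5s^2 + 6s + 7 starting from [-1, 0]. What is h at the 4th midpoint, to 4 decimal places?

m = -0.5, h(m) = 2.625 (+); new bracket [-1, -0.5]
m = -0.75, h(m) = -0.734375 (−); new bracket [-0.75, -0.5]
m = -0.625, h(m) = 1.052734 (+); new bracket [-0.75, -0.625]
m = -0.6875, h(m) = 0.1868 (+); new bracket [-0.75, -0.6875]

0.1868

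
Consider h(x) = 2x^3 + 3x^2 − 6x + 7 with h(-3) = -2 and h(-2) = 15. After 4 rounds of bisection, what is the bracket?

midpoint -2.5: h = 9.5 > 0 → [-3, -2.5]
midpoint -2.75: h = 4.59375 > 0 → [-3, -2.75]
midpoint -2.875: h = 1.519531 > 0 → [-3, -2.875]
midpoint -2.9375: h = -0.1831 < 0 → [-2.9375, -2.875]

[-2.9375, -2.875]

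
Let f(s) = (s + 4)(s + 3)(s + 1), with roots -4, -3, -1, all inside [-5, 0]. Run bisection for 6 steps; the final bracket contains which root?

midpoint -2.5: f = -1.125 < 0 → [-2.5, 0]
midpoint -1.25: f = -1.203125 < 0 → [-1.25, 0]
midpoint -0.625: f = 3.005859 > 0 → [-1.25, -0.625]
midpoint -0.9375: f = 0.3948 > 0 → [-1.25, -0.9375]
midpoint -1.09375: f = -0.5194 < 0 → [-1.09375, -0.9375]
midpoint -1.015625: f = -0.0925 < 0 → [-1.015625, -0.9375]

-1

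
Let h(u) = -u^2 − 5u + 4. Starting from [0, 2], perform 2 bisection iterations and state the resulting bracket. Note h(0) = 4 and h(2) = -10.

u = 1 gives h = -2, negative; keep [0, 1]
u = 0.5 gives h = 1.25, positive; keep [0.5, 1]

[0.5, 1]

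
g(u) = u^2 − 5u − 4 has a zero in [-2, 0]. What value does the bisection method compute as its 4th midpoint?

midpoint -1: g = 2 > 0 → [-1, 0]
midpoint -0.5: g = -1.25 < 0 → [-1, -0.5]
midpoint -0.75: g = 0.3125 > 0 → [-0.75, -0.5]
midpoint -0.625: g = -0.4844 < 0 → [-0.75, -0.625]

-0.625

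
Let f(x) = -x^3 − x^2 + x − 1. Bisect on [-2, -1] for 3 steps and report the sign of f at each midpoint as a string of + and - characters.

--+

x = -1.5 gives f = -1.375, negative; keep [-2, -1.5]
x = -1.75 gives f = -0.453125, negative; keep [-2, -1.75]
x = -1.875 gives f = 0.201172, positive; keep [-1.875, -1.75]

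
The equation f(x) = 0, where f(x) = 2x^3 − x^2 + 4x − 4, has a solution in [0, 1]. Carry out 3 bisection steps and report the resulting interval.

[0.75, 0.875]

x = 0.5 gives f = -2, negative; keep [0.5, 1]
x = 0.75 gives f = -0.71875, negative; keep [0.75, 1]
x = 0.875 gives f = 0.074219, positive; keep [0.75, 0.875]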